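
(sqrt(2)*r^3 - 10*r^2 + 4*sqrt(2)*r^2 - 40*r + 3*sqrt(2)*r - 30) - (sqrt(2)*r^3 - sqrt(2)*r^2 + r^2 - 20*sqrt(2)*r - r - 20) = -11*r^2 + 5*sqrt(2)*r^2 - 39*r + 23*sqrt(2)*r - 10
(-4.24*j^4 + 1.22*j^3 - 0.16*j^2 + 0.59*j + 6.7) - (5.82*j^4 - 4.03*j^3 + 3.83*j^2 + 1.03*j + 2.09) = -10.06*j^4 + 5.25*j^3 - 3.99*j^2 - 0.44*j + 4.61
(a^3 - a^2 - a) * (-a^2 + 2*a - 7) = -a^5 + 3*a^4 - 8*a^3 + 5*a^2 + 7*a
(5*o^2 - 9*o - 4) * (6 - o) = -5*o^3 + 39*o^2 - 50*o - 24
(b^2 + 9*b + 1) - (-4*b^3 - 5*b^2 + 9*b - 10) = 4*b^3 + 6*b^2 + 11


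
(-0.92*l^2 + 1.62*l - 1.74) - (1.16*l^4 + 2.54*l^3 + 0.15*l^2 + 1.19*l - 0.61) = -1.16*l^4 - 2.54*l^3 - 1.07*l^2 + 0.43*l - 1.13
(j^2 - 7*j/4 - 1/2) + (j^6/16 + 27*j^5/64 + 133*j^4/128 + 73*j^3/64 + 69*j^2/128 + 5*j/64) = j^6/16 + 27*j^5/64 + 133*j^4/128 + 73*j^3/64 + 197*j^2/128 - 107*j/64 - 1/2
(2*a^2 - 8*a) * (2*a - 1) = 4*a^3 - 18*a^2 + 8*a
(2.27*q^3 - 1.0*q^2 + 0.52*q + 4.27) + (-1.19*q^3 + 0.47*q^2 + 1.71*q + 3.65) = 1.08*q^3 - 0.53*q^2 + 2.23*q + 7.92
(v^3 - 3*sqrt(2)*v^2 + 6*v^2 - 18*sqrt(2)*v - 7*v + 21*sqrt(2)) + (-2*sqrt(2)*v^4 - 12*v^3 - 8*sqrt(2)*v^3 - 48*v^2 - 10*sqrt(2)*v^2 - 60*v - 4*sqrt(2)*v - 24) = -2*sqrt(2)*v^4 - 8*sqrt(2)*v^3 - 11*v^3 - 42*v^2 - 13*sqrt(2)*v^2 - 67*v - 22*sqrt(2)*v - 24 + 21*sqrt(2)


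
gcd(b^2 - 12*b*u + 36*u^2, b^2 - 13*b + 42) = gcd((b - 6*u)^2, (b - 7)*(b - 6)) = 1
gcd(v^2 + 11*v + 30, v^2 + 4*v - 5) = v + 5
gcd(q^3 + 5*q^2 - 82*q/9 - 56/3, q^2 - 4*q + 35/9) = q - 7/3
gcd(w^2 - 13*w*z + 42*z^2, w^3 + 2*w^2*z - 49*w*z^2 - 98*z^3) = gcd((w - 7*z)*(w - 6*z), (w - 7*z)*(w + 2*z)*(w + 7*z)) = -w + 7*z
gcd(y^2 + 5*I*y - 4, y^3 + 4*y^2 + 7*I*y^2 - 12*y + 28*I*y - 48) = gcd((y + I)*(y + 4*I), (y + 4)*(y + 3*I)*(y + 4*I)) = y + 4*I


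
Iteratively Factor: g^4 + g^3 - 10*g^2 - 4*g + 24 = (g - 2)*(g^3 + 3*g^2 - 4*g - 12) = (g - 2)*(g + 3)*(g^2 - 4) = (g - 2)^2*(g + 3)*(g + 2)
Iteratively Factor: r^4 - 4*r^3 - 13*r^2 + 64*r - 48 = (r - 3)*(r^3 - r^2 - 16*r + 16) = (r - 4)*(r - 3)*(r^2 + 3*r - 4) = (r - 4)*(r - 3)*(r - 1)*(r + 4)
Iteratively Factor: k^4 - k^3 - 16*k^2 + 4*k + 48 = (k - 2)*(k^3 + k^2 - 14*k - 24) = (k - 2)*(k + 3)*(k^2 - 2*k - 8) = (k - 2)*(k + 2)*(k + 3)*(k - 4)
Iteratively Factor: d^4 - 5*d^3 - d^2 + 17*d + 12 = (d - 3)*(d^3 - 2*d^2 - 7*d - 4) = (d - 4)*(d - 3)*(d^2 + 2*d + 1) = (d - 4)*(d - 3)*(d + 1)*(d + 1)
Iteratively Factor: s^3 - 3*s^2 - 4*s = (s + 1)*(s^2 - 4*s) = (s - 4)*(s + 1)*(s)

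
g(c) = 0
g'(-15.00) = 0.00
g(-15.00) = 0.00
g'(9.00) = 0.00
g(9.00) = 0.00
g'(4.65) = 0.00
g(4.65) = 0.00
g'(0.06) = 0.00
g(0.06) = 0.00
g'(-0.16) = 0.00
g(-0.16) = 0.00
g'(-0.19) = 0.00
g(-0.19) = 0.00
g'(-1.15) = 0.00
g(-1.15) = 0.00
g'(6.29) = 0.00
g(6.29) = 0.00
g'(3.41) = 0.00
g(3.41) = 0.00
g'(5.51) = 0.00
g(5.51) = 0.00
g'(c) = 0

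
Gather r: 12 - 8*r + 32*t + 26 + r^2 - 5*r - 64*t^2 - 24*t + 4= r^2 - 13*r - 64*t^2 + 8*t + 42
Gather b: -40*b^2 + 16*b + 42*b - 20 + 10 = -40*b^2 + 58*b - 10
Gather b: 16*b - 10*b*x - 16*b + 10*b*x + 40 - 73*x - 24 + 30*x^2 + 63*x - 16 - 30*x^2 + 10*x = 0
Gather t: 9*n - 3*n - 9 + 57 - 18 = 6*n + 30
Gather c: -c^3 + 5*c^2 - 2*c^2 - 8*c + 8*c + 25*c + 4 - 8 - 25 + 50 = -c^3 + 3*c^2 + 25*c + 21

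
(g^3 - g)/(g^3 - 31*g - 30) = g*(g - 1)/(g^2 - g - 30)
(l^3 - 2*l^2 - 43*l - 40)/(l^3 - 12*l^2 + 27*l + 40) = (l + 5)/(l - 5)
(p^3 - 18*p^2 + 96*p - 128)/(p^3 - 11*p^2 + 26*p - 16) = (p - 8)/(p - 1)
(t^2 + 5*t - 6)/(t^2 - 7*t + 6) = (t + 6)/(t - 6)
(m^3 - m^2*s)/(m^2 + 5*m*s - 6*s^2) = m^2/(m + 6*s)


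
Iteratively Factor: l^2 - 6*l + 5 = (l - 5)*(l - 1)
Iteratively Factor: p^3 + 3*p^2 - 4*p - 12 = (p + 2)*(p^2 + p - 6) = (p + 2)*(p + 3)*(p - 2)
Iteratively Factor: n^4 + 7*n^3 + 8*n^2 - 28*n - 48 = (n + 3)*(n^3 + 4*n^2 - 4*n - 16) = (n + 3)*(n + 4)*(n^2 - 4) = (n + 2)*(n + 3)*(n + 4)*(n - 2)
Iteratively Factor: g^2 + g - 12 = (g + 4)*(g - 3)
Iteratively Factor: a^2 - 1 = (a + 1)*(a - 1)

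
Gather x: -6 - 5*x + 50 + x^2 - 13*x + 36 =x^2 - 18*x + 80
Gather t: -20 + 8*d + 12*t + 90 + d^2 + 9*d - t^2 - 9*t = d^2 + 17*d - t^2 + 3*t + 70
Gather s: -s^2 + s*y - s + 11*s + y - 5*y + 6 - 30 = -s^2 + s*(y + 10) - 4*y - 24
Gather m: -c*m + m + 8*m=m*(9 - c)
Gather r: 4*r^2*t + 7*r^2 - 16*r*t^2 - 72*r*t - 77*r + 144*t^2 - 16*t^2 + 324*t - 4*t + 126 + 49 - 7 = r^2*(4*t + 7) + r*(-16*t^2 - 72*t - 77) + 128*t^2 + 320*t + 168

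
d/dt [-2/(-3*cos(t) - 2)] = 6*sin(t)/(3*cos(t) + 2)^2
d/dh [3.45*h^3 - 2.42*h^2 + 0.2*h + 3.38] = 10.35*h^2 - 4.84*h + 0.2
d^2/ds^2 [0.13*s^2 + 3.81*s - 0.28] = 0.260000000000000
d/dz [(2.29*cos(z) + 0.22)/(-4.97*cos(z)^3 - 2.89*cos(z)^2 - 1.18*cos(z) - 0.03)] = -(22.7626*cos(z)^3 + 9.8983*cos(z)^2 + 1.2716*cos(z) + 0.190900000000003)*sin(z)/(4.97*cos(z)^3 + 2.89*cos(z)^2 + 1.18*cos(z) + 0.03)^2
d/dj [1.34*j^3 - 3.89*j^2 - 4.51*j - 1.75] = 4.02*j^2 - 7.78*j - 4.51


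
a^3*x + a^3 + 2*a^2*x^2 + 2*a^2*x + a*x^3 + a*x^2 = (a + x)^2*(a*x + a)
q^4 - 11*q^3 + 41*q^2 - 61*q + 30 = (q - 5)*(q - 3)*(q - 2)*(q - 1)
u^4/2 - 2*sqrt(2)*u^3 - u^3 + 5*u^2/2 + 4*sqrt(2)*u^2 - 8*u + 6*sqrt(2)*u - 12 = (u/2 + 1/2)*(u - 3)*(u - 2*sqrt(2))^2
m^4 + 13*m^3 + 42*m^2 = m^2*(m + 6)*(m + 7)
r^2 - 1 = (r - 1)*(r + 1)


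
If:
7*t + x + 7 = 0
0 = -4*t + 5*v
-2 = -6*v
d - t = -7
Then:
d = -79/12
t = 5/12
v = 1/3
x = -119/12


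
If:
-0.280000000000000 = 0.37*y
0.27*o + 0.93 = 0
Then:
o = -3.44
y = -0.76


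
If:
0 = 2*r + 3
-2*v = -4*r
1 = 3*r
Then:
No Solution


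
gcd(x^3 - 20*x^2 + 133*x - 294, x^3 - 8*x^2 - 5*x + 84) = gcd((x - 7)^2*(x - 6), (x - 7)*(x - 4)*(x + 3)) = x - 7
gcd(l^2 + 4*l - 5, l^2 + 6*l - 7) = l - 1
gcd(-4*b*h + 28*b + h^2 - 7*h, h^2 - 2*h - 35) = h - 7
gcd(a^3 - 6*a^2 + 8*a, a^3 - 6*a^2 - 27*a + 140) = a - 4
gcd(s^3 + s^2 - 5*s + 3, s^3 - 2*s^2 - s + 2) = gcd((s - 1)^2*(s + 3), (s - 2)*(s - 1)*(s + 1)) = s - 1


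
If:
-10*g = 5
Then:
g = -1/2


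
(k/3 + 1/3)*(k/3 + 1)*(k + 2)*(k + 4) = k^4/9 + 10*k^3/9 + 35*k^2/9 + 50*k/9 + 8/3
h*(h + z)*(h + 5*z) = h^3 + 6*h^2*z + 5*h*z^2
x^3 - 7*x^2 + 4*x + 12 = (x - 6)*(x - 2)*(x + 1)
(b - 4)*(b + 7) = b^2 + 3*b - 28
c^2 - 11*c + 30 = (c - 6)*(c - 5)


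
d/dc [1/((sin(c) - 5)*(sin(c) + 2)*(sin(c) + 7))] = (-3*sin(c)^2 - 8*sin(c) + 31)*cos(c)/((sin(c) - 5)^2*(sin(c) + 2)^2*(sin(c) + 7)^2)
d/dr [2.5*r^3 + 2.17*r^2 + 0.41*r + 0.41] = 7.5*r^2 + 4.34*r + 0.41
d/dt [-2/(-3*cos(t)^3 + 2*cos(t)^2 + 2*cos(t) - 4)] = 2*(9*cos(t)^2 - 4*cos(t) - 2)*sin(t)/(-cos(t)/4 + cos(2*t) - 3*cos(3*t)/4 - 3)^2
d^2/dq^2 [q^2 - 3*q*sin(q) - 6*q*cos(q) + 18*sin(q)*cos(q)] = 3*q*sin(q) + 6*q*cos(q) + 12*sin(q) - 36*sin(2*q) - 6*cos(q) + 2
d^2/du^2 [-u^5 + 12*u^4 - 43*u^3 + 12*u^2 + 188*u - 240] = -20*u^3 + 144*u^2 - 258*u + 24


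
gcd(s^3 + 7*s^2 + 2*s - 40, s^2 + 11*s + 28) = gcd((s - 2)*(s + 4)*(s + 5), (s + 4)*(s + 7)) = s + 4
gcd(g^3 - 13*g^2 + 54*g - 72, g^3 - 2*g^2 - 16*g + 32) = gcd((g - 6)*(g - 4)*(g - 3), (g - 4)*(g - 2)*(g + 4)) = g - 4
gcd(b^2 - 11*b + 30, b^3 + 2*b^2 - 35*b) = b - 5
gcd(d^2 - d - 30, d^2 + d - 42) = d - 6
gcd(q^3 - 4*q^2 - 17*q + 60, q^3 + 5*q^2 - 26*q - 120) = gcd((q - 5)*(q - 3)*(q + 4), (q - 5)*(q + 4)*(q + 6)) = q^2 - q - 20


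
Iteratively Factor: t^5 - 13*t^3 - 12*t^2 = (t + 1)*(t^4 - t^3 - 12*t^2) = (t + 1)*(t + 3)*(t^3 - 4*t^2) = t*(t + 1)*(t + 3)*(t^2 - 4*t) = t^2*(t + 1)*(t + 3)*(t - 4)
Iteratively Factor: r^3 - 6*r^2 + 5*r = (r - 1)*(r^2 - 5*r) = r*(r - 1)*(r - 5)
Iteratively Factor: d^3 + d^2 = (d)*(d^2 + d) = d*(d + 1)*(d)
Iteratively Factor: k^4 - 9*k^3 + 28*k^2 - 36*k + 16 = (k - 2)*(k^3 - 7*k^2 + 14*k - 8) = (k - 2)^2*(k^2 - 5*k + 4) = (k - 2)^2*(k - 1)*(k - 4)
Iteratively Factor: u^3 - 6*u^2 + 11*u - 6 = (u - 1)*(u^2 - 5*u + 6) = (u - 2)*(u - 1)*(u - 3)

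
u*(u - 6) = u^2 - 6*u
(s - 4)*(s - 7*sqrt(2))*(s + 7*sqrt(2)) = s^3 - 4*s^2 - 98*s + 392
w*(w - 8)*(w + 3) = w^3 - 5*w^2 - 24*w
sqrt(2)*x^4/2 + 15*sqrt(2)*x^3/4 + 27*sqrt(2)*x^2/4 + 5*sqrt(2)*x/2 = x*(x + 1/2)*(x + 5)*(sqrt(2)*x/2 + sqrt(2))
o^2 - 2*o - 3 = (o - 3)*(o + 1)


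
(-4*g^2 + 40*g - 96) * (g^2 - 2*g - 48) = -4*g^4 + 48*g^3 + 16*g^2 - 1728*g + 4608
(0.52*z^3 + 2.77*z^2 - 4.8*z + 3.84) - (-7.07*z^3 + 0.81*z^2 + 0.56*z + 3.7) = 7.59*z^3 + 1.96*z^2 - 5.36*z + 0.14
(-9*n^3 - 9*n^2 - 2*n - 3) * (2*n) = -18*n^4 - 18*n^3 - 4*n^2 - 6*n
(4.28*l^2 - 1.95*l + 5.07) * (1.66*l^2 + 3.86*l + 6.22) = 7.1048*l^4 + 13.2838*l^3 + 27.5108*l^2 + 7.4412*l + 31.5354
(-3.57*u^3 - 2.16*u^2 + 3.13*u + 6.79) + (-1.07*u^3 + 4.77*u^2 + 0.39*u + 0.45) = -4.64*u^3 + 2.61*u^2 + 3.52*u + 7.24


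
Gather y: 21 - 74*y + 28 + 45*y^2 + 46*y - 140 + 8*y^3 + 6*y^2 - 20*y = 8*y^3 + 51*y^2 - 48*y - 91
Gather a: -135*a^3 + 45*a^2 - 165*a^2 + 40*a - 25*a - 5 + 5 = -135*a^3 - 120*a^2 + 15*a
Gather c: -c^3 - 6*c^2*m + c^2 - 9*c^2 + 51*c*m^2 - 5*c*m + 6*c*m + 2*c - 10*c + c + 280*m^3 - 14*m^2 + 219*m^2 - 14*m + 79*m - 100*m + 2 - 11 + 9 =-c^3 + c^2*(-6*m - 8) + c*(51*m^2 + m - 7) + 280*m^3 + 205*m^2 - 35*m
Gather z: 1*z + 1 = z + 1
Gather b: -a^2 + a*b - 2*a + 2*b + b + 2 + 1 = -a^2 - 2*a + b*(a + 3) + 3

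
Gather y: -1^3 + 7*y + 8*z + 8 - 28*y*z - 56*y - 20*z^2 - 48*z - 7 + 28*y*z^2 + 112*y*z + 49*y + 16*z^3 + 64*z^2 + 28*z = y*(28*z^2 + 84*z) + 16*z^3 + 44*z^2 - 12*z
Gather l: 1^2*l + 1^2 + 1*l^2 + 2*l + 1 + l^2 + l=2*l^2 + 4*l + 2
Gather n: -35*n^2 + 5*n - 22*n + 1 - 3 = -35*n^2 - 17*n - 2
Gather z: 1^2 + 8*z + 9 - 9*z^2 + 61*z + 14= -9*z^2 + 69*z + 24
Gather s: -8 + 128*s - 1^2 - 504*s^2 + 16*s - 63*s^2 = -567*s^2 + 144*s - 9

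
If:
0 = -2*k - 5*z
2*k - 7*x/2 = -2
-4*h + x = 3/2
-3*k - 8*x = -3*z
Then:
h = -753/2456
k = -160/307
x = 84/307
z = 64/307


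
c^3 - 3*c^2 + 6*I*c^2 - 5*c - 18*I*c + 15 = (c - 3)*(c + I)*(c + 5*I)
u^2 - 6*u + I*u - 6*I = (u - 6)*(u + I)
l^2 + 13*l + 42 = (l + 6)*(l + 7)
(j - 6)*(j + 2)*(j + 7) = j^3 + 3*j^2 - 40*j - 84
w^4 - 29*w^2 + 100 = (w - 5)*(w - 2)*(w + 2)*(w + 5)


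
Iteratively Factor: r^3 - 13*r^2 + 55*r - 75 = (r - 5)*(r^2 - 8*r + 15) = (r - 5)*(r - 3)*(r - 5)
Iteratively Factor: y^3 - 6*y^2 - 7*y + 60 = (y - 4)*(y^2 - 2*y - 15) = (y - 5)*(y - 4)*(y + 3)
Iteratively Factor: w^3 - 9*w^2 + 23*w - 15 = (w - 1)*(w^2 - 8*w + 15) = (w - 3)*(w - 1)*(w - 5)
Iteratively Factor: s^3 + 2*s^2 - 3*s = (s + 3)*(s^2 - s) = (s - 1)*(s + 3)*(s)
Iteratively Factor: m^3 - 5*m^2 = (m - 5)*(m^2) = m*(m - 5)*(m)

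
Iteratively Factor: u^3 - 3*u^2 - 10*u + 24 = (u + 3)*(u^2 - 6*u + 8) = (u - 4)*(u + 3)*(u - 2)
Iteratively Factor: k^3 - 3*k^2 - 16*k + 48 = (k + 4)*(k^2 - 7*k + 12) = (k - 4)*(k + 4)*(k - 3)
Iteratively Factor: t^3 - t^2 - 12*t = (t + 3)*(t^2 - 4*t) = t*(t + 3)*(t - 4)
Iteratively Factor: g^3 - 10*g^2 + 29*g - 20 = (g - 5)*(g^2 - 5*g + 4) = (g - 5)*(g - 1)*(g - 4)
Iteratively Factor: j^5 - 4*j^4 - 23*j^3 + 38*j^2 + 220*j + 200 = (j + 2)*(j^4 - 6*j^3 - 11*j^2 + 60*j + 100) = (j - 5)*(j + 2)*(j^3 - j^2 - 16*j - 20) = (j - 5)*(j + 2)^2*(j^2 - 3*j - 10) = (j - 5)*(j + 2)^3*(j - 5)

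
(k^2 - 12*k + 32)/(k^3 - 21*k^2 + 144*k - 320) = (k - 4)/(k^2 - 13*k + 40)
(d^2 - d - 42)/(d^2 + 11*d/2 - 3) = 2*(d - 7)/(2*d - 1)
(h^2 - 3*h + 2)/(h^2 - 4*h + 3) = (h - 2)/(h - 3)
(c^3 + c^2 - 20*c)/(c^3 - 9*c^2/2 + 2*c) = 2*(c + 5)/(2*c - 1)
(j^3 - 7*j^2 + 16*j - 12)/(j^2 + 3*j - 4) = (j^3 - 7*j^2 + 16*j - 12)/(j^2 + 3*j - 4)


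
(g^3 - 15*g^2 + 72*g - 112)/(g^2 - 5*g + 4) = (g^2 - 11*g + 28)/(g - 1)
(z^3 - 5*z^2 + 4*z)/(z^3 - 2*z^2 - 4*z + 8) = z*(z^2 - 5*z + 4)/(z^3 - 2*z^2 - 4*z + 8)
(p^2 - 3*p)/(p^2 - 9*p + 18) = p/(p - 6)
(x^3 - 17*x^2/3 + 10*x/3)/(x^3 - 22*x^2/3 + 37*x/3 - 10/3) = x*(3*x - 2)/(3*x^2 - 7*x + 2)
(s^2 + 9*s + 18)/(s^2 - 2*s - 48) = (s + 3)/(s - 8)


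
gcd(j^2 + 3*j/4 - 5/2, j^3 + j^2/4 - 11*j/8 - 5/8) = j - 5/4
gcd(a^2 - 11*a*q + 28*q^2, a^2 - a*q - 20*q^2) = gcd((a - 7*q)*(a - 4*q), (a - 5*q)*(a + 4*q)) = 1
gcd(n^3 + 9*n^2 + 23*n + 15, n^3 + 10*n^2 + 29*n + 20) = n^2 + 6*n + 5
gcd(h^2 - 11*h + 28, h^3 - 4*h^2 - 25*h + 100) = h - 4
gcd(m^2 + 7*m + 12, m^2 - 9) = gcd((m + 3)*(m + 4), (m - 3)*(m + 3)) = m + 3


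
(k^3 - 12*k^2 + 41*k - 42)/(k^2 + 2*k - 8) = (k^2 - 10*k + 21)/(k + 4)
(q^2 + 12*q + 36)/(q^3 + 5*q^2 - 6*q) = (q + 6)/(q*(q - 1))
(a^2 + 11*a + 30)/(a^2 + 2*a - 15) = (a + 6)/(a - 3)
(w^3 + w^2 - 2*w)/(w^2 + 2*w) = w - 1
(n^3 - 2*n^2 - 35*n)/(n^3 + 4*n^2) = (n^2 - 2*n - 35)/(n*(n + 4))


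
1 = 1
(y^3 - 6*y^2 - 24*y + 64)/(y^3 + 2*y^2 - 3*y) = (y^3 - 6*y^2 - 24*y + 64)/(y*(y^2 + 2*y - 3))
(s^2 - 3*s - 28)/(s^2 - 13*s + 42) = (s + 4)/(s - 6)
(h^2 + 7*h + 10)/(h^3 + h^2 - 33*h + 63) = (h^2 + 7*h + 10)/(h^3 + h^2 - 33*h + 63)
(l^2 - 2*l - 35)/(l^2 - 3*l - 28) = (l + 5)/(l + 4)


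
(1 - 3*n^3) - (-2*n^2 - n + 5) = -3*n^3 + 2*n^2 + n - 4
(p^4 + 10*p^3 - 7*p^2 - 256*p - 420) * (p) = p^5 + 10*p^4 - 7*p^3 - 256*p^2 - 420*p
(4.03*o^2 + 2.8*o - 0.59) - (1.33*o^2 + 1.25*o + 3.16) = 2.7*o^2 + 1.55*o - 3.75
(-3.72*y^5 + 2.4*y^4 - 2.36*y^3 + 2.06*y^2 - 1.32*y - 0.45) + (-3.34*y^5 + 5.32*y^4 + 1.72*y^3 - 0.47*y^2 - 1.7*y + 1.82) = -7.06*y^5 + 7.72*y^4 - 0.64*y^3 + 1.59*y^2 - 3.02*y + 1.37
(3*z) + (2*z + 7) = 5*z + 7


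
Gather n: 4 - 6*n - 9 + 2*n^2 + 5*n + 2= 2*n^2 - n - 3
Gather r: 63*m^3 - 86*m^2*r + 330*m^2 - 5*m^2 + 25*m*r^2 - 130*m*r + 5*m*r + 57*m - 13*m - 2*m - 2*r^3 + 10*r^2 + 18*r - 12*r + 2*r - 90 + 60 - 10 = 63*m^3 + 325*m^2 + 42*m - 2*r^3 + r^2*(25*m + 10) + r*(-86*m^2 - 125*m + 8) - 40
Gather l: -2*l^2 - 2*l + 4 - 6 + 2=-2*l^2 - 2*l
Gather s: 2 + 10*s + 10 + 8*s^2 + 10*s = 8*s^2 + 20*s + 12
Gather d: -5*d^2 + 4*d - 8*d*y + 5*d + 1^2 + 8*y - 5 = -5*d^2 + d*(9 - 8*y) + 8*y - 4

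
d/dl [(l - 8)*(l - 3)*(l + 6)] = 3*l^2 - 10*l - 42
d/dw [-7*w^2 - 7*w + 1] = -14*w - 7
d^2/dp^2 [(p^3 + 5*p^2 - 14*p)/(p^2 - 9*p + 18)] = 4*(47*p^3 - 378*p^2 + 864*p - 324)/(p^6 - 27*p^5 + 297*p^4 - 1701*p^3 + 5346*p^2 - 8748*p + 5832)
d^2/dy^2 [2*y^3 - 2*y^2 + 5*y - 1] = 12*y - 4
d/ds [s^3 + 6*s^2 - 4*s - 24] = 3*s^2 + 12*s - 4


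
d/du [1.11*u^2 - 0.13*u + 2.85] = 2.22*u - 0.13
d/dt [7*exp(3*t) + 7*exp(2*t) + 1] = (21*exp(t) + 14)*exp(2*t)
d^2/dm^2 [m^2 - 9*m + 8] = 2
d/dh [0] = 0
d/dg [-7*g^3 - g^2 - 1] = g*(-21*g - 2)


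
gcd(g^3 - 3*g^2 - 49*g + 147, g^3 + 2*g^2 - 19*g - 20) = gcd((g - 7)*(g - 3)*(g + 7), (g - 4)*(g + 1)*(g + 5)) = 1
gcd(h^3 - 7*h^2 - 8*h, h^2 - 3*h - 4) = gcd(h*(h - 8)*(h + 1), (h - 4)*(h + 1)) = h + 1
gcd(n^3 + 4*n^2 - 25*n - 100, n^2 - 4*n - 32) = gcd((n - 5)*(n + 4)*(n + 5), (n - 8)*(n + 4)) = n + 4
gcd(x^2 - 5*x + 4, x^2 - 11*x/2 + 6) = x - 4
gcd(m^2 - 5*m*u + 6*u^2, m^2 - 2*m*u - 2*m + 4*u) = -m + 2*u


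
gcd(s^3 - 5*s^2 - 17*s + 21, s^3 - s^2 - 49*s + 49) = s^2 - 8*s + 7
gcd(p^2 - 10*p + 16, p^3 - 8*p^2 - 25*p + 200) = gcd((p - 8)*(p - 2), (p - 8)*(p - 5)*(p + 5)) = p - 8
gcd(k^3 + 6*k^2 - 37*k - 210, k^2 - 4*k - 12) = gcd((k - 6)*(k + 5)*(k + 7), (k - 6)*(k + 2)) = k - 6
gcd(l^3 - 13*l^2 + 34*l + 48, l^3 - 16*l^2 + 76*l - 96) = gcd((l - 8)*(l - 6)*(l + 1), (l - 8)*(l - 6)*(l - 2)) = l^2 - 14*l + 48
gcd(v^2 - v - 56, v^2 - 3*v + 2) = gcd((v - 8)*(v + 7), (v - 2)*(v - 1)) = 1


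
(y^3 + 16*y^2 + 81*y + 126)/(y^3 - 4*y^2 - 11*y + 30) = (y^2 + 13*y + 42)/(y^2 - 7*y + 10)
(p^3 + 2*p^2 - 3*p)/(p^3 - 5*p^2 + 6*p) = (p^2 + 2*p - 3)/(p^2 - 5*p + 6)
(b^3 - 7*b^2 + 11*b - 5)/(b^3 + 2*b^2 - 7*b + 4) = (b - 5)/(b + 4)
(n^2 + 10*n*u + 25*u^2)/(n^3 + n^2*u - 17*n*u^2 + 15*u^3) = (n + 5*u)/(n^2 - 4*n*u + 3*u^2)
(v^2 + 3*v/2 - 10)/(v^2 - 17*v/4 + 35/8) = 4*(v + 4)/(4*v - 7)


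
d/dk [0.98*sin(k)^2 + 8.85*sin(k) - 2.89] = (1.96*sin(k) + 8.85)*cos(k)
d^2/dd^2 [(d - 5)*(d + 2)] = 2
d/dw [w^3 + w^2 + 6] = w*(3*w + 2)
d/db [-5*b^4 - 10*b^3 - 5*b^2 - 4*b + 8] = -20*b^3 - 30*b^2 - 10*b - 4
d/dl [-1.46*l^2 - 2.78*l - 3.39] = -2.92*l - 2.78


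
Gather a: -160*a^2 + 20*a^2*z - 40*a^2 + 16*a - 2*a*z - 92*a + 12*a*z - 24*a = a^2*(20*z - 200) + a*(10*z - 100)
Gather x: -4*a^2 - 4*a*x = -4*a^2 - 4*a*x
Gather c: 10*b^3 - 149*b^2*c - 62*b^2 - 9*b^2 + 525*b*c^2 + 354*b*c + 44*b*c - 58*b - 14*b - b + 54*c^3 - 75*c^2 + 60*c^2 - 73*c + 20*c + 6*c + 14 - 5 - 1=10*b^3 - 71*b^2 - 73*b + 54*c^3 + c^2*(525*b - 15) + c*(-149*b^2 + 398*b - 47) + 8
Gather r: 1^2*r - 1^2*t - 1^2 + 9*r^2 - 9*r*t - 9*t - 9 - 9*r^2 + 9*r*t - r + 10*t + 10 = 0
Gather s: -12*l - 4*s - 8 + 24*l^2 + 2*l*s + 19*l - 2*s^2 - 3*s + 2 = 24*l^2 + 7*l - 2*s^2 + s*(2*l - 7) - 6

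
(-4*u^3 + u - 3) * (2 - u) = 4*u^4 - 8*u^3 - u^2 + 5*u - 6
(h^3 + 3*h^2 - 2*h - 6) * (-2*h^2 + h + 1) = -2*h^5 - 5*h^4 + 8*h^3 + 13*h^2 - 8*h - 6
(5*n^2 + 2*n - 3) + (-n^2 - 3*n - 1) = 4*n^2 - n - 4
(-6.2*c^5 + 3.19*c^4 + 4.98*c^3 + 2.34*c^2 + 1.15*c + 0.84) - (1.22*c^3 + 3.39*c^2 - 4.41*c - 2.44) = -6.2*c^5 + 3.19*c^4 + 3.76*c^3 - 1.05*c^2 + 5.56*c + 3.28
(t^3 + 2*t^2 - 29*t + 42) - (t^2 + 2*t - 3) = t^3 + t^2 - 31*t + 45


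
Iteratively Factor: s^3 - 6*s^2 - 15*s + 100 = (s - 5)*(s^2 - s - 20) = (s - 5)*(s + 4)*(s - 5)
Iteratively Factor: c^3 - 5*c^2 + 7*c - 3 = (c - 1)*(c^2 - 4*c + 3) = (c - 1)^2*(c - 3)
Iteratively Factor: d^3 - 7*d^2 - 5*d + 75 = (d - 5)*(d^2 - 2*d - 15) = (d - 5)^2*(d + 3)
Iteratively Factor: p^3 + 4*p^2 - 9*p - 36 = (p - 3)*(p^2 + 7*p + 12) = (p - 3)*(p + 4)*(p + 3)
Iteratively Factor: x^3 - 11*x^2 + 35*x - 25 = (x - 5)*(x^2 - 6*x + 5) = (x - 5)^2*(x - 1)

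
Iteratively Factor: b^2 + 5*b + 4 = (b + 4)*(b + 1)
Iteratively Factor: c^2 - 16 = (c - 4)*(c + 4)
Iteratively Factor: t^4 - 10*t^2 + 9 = (t - 3)*(t^3 + 3*t^2 - t - 3) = (t - 3)*(t + 1)*(t^2 + 2*t - 3) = (t - 3)*(t + 1)*(t + 3)*(t - 1)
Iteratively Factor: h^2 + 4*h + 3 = (h + 3)*(h + 1)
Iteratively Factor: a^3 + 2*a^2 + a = (a + 1)*(a^2 + a) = (a + 1)^2*(a)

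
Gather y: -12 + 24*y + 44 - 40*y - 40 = -16*y - 8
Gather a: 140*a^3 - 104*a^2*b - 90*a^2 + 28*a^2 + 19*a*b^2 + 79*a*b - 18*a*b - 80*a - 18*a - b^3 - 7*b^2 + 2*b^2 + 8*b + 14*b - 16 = 140*a^3 + a^2*(-104*b - 62) + a*(19*b^2 + 61*b - 98) - b^3 - 5*b^2 + 22*b - 16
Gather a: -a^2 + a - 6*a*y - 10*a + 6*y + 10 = -a^2 + a*(-6*y - 9) + 6*y + 10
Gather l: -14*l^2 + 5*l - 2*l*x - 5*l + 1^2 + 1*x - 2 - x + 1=-14*l^2 - 2*l*x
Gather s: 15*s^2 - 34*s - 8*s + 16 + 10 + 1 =15*s^2 - 42*s + 27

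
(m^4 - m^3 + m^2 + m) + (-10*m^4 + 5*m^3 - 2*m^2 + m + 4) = -9*m^4 + 4*m^3 - m^2 + 2*m + 4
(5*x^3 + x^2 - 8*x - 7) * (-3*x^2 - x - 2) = -15*x^5 - 8*x^4 + 13*x^3 + 27*x^2 + 23*x + 14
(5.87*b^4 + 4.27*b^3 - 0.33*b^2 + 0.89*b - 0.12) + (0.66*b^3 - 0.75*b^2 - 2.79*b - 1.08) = 5.87*b^4 + 4.93*b^3 - 1.08*b^2 - 1.9*b - 1.2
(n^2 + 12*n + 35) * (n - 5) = n^3 + 7*n^2 - 25*n - 175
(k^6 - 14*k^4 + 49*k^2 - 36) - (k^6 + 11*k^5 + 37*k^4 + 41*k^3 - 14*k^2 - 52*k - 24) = -11*k^5 - 51*k^4 - 41*k^3 + 63*k^2 + 52*k - 12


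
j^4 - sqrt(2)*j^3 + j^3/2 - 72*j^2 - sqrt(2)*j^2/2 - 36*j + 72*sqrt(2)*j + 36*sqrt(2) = (j + 1/2)*(j - 6*sqrt(2))*(j - sqrt(2))*(j + 6*sqrt(2))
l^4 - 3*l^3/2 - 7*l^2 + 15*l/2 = l*(l - 3)*(l - 1)*(l + 5/2)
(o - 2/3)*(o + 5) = o^2 + 13*o/3 - 10/3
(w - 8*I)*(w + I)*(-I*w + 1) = -I*w^3 - 6*w^2 - 15*I*w + 8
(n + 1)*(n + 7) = n^2 + 8*n + 7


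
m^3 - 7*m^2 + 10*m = m*(m - 5)*(m - 2)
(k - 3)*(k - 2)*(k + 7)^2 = k^4 + 9*k^3 - 15*k^2 - 161*k + 294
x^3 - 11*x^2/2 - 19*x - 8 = (x - 8)*(x + 1/2)*(x + 2)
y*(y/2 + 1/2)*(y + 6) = y^3/2 + 7*y^2/2 + 3*y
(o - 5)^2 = o^2 - 10*o + 25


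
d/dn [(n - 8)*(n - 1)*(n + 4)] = 3*n^2 - 10*n - 28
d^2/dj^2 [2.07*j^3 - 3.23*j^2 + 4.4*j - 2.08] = 12.42*j - 6.46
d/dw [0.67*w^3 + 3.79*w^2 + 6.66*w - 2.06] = 2.01*w^2 + 7.58*w + 6.66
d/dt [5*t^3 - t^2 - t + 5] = 15*t^2 - 2*t - 1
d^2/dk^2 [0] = 0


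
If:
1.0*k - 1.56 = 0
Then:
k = 1.56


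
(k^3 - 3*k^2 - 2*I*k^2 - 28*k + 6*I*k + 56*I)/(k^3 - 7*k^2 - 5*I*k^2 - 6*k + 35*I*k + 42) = (k + 4)/(k - 3*I)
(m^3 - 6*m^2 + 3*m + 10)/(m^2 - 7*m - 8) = (m^2 - 7*m + 10)/(m - 8)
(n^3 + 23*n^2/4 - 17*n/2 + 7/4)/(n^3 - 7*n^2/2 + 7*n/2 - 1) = (4*n^2 + 27*n - 7)/(2*(2*n^2 - 5*n + 2))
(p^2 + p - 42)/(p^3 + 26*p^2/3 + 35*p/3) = 3*(p - 6)/(p*(3*p + 5))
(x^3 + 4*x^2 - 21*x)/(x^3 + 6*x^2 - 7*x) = (x - 3)/(x - 1)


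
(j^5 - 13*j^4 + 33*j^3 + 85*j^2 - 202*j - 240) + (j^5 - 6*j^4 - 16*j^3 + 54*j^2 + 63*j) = 2*j^5 - 19*j^4 + 17*j^3 + 139*j^2 - 139*j - 240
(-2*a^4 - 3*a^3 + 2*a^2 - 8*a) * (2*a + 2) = -4*a^5 - 10*a^4 - 2*a^3 - 12*a^2 - 16*a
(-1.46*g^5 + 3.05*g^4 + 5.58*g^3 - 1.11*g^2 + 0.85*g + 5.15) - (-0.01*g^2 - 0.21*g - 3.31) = -1.46*g^5 + 3.05*g^4 + 5.58*g^3 - 1.1*g^2 + 1.06*g + 8.46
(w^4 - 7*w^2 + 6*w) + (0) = w^4 - 7*w^2 + 6*w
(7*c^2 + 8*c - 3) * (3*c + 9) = 21*c^3 + 87*c^2 + 63*c - 27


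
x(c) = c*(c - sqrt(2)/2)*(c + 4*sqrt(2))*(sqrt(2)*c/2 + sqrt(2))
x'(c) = sqrt(2)*c*(c - sqrt(2)/2)*(c + 4*sqrt(2))/2 + c*(c - sqrt(2)/2)*(sqrt(2)*c/2 + sqrt(2)) + c*(c + 4*sqrt(2))*(sqrt(2)*c/2 + sqrt(2)) + (c - sqrt(2)/2)*(c + 4*sqrt(2))*(sqrt(2)*c/2 + sqrt(2)) = 2*sqrt(2)*c^3 + 3*sqrt(2)*c^2 + 21*c^2/2 - 4*sqrt(2)*c + 14*c - 4*sqrt(2)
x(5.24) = 1325.05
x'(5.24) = 849.81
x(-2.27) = -4.37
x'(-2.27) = 18.29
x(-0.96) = 5.53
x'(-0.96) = -2.58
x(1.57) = 24.71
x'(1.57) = 54.73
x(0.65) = -0.44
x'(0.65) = 6.77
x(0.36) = -1.25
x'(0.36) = -0.61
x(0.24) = -1.05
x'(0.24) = -2.77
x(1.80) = 39.42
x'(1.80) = 73.62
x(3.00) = 210.53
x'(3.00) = 228.42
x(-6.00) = 39.06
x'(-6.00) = -135.92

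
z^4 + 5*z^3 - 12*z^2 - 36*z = z*(z - 3)*(z + 2)*(z + 6)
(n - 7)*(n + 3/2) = n^2 - 11*n/2 - 21/2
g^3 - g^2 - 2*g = g*(g - 2)*(g + 1)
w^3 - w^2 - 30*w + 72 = (w - 4)*(w - 3)*(w + 6)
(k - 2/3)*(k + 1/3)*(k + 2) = k^3 + 5*k^2/3 - 8*k/9 - 4/9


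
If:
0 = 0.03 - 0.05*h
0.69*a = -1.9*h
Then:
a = -1.65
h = 0.60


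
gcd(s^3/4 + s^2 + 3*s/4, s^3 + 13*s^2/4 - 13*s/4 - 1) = 1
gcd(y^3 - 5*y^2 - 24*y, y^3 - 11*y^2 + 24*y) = y^2 - 8*y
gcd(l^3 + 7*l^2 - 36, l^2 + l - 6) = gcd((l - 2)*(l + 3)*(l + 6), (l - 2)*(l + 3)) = l^2 + l - 6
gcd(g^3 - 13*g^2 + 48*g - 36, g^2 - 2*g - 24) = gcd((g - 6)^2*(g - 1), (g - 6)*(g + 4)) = g - 6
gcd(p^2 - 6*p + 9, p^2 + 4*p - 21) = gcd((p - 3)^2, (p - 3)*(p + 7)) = p - 3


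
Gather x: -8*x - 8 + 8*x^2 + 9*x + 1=8*x^2 + x - 7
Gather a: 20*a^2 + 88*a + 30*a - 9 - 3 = 20*a^2 + 118*a - 12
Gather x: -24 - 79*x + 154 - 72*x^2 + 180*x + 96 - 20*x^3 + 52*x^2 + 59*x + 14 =-20*x^3 - 20*x^2 + 160*x + 240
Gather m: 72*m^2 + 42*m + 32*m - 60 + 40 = 72*m^2 + 74*m - 20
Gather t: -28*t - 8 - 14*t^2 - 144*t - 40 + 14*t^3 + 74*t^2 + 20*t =14*t^3 + 60*t^2 - 152*t - 48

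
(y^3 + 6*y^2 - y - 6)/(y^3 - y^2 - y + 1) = (y + 6)/(y - 1)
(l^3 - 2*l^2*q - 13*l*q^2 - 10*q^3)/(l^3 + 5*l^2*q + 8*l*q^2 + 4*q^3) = (l - 5*q)/(l + 2*q)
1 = 1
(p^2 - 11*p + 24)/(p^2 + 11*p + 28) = (p^2 - 11*p + 24)/(p^2 + 11*p + 28)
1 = 1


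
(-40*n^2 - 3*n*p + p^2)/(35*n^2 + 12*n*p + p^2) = (-8*n + p)/(7*n + p)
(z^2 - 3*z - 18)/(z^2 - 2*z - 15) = (z - 6)/(z - 5)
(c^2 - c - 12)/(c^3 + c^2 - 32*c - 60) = (c^2 - c - 12)/(c^3 + c^2 - 32*c - 60)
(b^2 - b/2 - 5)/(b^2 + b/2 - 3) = (2*b - 5)/(2*b - 3)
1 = 1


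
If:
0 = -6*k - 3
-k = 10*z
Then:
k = -1/2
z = 1/20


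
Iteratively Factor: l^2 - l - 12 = (l + 3)*(l - 4)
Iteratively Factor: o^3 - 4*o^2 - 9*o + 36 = (o - 4)*(o^2 - 9) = (o - 4)*(o - 3)*(o + 3)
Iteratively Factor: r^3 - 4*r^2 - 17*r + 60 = (r + 4)*(r^2 - 8*r + 15) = (r - 3)*(r + 4)*(r - 5)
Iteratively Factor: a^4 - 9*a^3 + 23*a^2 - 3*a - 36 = (a - 4)*(a^3 - 5*a^2 + 3*a + 9) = (a - 4)*(a - 3)*(a^2 - 2*a - 3) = (a - 4)*(a - 3)*(a + 1)*(a - 3)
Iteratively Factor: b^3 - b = (b - 1)*(b^2 + b) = (b - 1)*(b + 1)*(b)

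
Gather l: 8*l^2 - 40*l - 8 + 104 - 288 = 8*l^2 - 40*l - 192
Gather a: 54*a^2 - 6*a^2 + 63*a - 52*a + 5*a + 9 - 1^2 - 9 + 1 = 48*a^2 + 16*a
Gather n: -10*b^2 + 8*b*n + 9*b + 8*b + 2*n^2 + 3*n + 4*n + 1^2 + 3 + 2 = -10*b^2 + 17*b + 2*n^2 + n*(8*b + 7) + 6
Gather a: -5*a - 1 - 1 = -5*a - 2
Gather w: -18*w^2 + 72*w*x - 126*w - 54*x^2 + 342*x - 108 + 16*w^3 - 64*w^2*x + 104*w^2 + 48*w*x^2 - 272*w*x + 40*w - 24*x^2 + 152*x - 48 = 16*w^3 + w^2*(86 - 64*x) + w*(48*x^2 - 200*x - 86) - 78*x^2 + 494*x - 156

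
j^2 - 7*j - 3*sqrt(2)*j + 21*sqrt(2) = (j - 7)*(j - 3*sqrt(2))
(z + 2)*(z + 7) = z^2 + 9*z + 14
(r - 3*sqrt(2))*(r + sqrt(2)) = r^2 - 2*sqrt(2)*r - 6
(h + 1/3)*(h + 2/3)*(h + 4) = h^3 + 5*h^2 + 38*h/9 + 8/9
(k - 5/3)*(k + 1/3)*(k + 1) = k^3 - k^2/3 - 17*k/9 - 5/9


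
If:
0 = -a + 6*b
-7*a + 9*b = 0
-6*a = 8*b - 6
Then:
No Solution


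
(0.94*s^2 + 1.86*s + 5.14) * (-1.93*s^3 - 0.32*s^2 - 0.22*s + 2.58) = -1.8142*s^5 - 3.8906*s^4 - 10.7222*s^3 + 0.3712*s^2 + 3.668*s + 13.2612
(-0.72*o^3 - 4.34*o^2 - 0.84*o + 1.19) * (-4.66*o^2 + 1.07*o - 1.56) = 3.3552*o^5 + 19.454*o^4 + 0.3938*o^3 + 0.326200000000001*o^2 + 2.5837*o - 1.8564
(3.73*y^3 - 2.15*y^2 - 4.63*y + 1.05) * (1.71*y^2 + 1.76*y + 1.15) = 6.3783*y^5 + 2.8883*y^4 - 7.4118*y^3 - 8.8258*y^2 - 3.4765*y + 1.2075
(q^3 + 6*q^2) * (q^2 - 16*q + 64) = q^5 - 10*q^4 - 32*q^3 + 384*q^2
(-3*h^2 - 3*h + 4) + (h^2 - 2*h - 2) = -2*h^2 - 5*h + 2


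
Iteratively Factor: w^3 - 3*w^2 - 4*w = (w - 4)*(w^2 + w) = (w - 4)*(w + 1)*(w)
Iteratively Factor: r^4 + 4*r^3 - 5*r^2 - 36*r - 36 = (r + 2)*(r^3 + 2*r^2 - 9*r - 18) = (r + 2)*(r + 3)*(r^2 - r - 6) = (r + 2)^2*(r + 3)*(r - 3)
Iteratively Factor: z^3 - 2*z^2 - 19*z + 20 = (z + 4)*(z^2 - 6*z + 5) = (z - 5)*(z + 4)*(z - 1)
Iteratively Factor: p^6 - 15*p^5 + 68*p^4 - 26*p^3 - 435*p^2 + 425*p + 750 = (p - 3)*(p^5 - 12*p^4 + 32*p^3 + 70*p^2 - 225*p - 250) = (p - 5)*(p - 3)*(p^4 - 7*p^3 - 3*p^2 + 55*p + 50) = (p - 5)^2*(p - 3)*(p^3 - 2*p^2 - 13*p - 10) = (p - 5)^2*(p - 3)*(p + 2)*(p^2 - 4*p - 5) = (p - 5)^2*(p - 3)*(p + 1)*(p + 2)*(p - 5)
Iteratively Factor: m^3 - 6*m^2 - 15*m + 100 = (m + 4)*(m^2 - 10*m + 25) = (m - 5)*(m + 4)*(m - 5)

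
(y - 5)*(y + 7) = y^2 + 2*y - 35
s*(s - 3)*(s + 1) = s^3 - 2*s^2 - 3*s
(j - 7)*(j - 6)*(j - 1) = j^3 - 14*j^2 + 55*j - 42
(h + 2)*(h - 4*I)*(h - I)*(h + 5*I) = h^4 + 2*h^3 + 21*h^2 + 42*h - 20*I*h - 40*I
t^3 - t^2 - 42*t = t*(t - 7)*(t + 6)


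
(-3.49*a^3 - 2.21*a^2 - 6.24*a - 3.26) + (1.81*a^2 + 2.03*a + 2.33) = -3.49*a^3 - 0.4*a^2 - 4.21*a - 0.93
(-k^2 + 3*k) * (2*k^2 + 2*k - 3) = -2*k^4 + 4*k^3 + 9*k^2 - 9*k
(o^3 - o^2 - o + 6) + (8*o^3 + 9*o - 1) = 9*o^3 - o^2 + 8*o + 5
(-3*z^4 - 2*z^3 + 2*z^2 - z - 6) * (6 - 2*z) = 6*z^5 - 14*z^4 - 16*z^3 + 14*z^2 + 6*z - 36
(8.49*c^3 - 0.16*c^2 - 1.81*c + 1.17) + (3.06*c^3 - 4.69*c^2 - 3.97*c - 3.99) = 11.55*c^3 - 4.85*c^2 - 5.78*c - 2.82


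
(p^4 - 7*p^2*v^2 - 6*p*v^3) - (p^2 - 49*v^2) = p^4 - 7*p^2*v^2 - p^2 - 6*p*v^3 + 49*v^2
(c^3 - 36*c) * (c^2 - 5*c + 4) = c^5 - 5*c^4 - 32*c^3 + 180*c^2 - 144*c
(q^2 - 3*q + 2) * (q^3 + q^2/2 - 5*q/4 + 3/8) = q^5 - 5*q^4/2 - 3*q^3/4 + 41*q^2/8 - 29*q/8 + 3/4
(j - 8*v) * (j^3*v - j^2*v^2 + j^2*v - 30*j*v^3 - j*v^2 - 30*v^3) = j^4*v - 9*j^3*v^2 + j^3*v - 22*j^2*v^3 - 9*j^2*v^2 + 240*j*v^4 - 22*j*v^3 + 240*v^4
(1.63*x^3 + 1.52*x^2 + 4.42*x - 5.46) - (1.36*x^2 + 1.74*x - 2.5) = 1.63*x^3 + 0.16*x^2 + 2.68*x - 2.96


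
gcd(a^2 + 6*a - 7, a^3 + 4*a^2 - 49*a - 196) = a + 7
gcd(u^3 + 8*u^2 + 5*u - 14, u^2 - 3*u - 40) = 1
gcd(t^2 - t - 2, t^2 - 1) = t + 1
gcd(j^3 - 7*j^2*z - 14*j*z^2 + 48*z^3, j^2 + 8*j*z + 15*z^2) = j + 3*z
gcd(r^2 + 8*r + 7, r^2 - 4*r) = 1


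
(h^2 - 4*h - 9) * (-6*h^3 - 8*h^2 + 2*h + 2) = -6*h^5 + 16*h^4 + 88*h^3 + 66*h^2 - 26*h - 18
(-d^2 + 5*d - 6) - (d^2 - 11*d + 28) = -2*d^2 + 16*d - 34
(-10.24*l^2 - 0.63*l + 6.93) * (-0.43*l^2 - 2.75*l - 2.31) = 4.4032*l^4 + 28.4309*l^3 + 22.407*l^2 - 17.6022*l - 16.0083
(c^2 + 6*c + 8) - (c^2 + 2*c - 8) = 4*c + 16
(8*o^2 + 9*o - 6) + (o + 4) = 8*o^2 + 10*o - 2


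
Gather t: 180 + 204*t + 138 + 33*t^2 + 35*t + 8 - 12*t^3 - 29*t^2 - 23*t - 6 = -12*t^3 + 4*t^2 + 216*t + 320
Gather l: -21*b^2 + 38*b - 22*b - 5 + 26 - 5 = -21*b^2 + 16*b + 16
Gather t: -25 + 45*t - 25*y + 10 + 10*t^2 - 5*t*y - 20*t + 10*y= 10*t^2 + t*(25 - 5*y) - 15*y - 15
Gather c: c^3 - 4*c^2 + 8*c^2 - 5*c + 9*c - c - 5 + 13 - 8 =c^3 + 4*c^2 + 3*c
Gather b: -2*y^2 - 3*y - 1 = -2*y^2 - 3*y - 1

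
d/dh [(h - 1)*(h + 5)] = 2*h + 4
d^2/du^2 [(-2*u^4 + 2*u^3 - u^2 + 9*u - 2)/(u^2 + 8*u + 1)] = 2*(-2*u^6 - 48*u^5 - 390*u^4 + 15*u^3 + 33*u^2 - 69*u - 199)/(u^6 + 24*u^5 + 195*u^4 + 560*u^3 + 195*u^2 + 24*u + 1)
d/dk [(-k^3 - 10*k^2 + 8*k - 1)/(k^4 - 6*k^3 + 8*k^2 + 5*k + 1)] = (k^6 + 20*k^5 - 92*k^4 + 90*k^3 - 135*k^2 - 4*k + 13)/(k^8 - 12*k^7 + 52*k^6 - 86*k^5 + 6*k^4 + 68*k^3 + 41*k^2 + 10*k + 1)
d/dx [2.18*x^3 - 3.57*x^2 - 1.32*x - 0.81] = 6.54*x^2 - 7.14*x - 1.32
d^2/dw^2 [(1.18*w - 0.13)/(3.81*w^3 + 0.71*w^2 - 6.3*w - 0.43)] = (102.773988*w^5 - 3.493008*w^4 + 52.210148*w^3 + 41.52747*w^2 + 4.37259000000002*w - 16.792018)/(55.306341*w^9 + 30.919293*w^8 - 268.592427*w^7 - 120.620638*w^6 + 437.150052*w^5 + 145.817151*w^4 - 236.393253*w^3 - 50.806263*w^2 - 3.49461*w - 0.079507)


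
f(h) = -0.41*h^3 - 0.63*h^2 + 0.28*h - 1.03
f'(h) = -1.23*h^2 - 1.26*h + 0.28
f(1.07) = -1.95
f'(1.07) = -2.48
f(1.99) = -6.20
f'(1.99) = -7.10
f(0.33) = -1.02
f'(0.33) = -0.27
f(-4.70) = 26.30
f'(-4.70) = -20.97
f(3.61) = -27.52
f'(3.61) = -20.30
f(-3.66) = 9.61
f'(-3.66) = -11.58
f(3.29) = -21.53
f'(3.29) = -17.18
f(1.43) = -3.12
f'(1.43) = -4.04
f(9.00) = -348.43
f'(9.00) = -110.69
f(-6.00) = 63.17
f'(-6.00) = -36.44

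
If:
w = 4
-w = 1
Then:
No Solution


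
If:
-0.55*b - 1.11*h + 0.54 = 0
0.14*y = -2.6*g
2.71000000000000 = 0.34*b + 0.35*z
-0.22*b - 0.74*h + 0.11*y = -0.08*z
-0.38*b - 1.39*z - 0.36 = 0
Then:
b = 11.46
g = 0.51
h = -5.19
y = -9.54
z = -3.39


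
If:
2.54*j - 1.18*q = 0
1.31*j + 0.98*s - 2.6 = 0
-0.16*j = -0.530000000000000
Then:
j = 3.31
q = 7.13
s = -1.77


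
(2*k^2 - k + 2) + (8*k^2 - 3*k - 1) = 10*k^2 - 4*k + 1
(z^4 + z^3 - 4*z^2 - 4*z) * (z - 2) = z^5 - z^4 - 6*z^3 + 4*z^2 + 8*z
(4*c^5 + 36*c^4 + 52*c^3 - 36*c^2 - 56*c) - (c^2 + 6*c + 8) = 4*c^5 + 36*c^4 + 52*c^3 - 37*c^2 - 62*c - 8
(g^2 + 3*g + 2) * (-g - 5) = -g^3 - 8*g^2 - 17*g - 10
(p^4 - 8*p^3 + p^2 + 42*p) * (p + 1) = p^5 - 7*p^4 - 7*p^3 + 43*p^2 + 42*p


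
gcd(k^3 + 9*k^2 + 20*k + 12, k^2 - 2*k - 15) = 1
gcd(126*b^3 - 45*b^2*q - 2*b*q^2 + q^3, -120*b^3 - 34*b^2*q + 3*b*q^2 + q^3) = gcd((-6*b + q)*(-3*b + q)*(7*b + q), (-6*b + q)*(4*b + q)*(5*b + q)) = -6*b + q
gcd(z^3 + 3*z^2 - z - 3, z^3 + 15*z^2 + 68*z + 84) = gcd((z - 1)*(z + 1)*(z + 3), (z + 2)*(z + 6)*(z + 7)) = 1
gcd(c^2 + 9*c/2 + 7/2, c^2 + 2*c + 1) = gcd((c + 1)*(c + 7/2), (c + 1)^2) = c + 1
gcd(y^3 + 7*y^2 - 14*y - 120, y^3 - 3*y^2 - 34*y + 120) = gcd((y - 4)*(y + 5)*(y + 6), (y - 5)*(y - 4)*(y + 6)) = y^2 + 2*y - 24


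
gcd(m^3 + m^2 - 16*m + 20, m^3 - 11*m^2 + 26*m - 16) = m - 2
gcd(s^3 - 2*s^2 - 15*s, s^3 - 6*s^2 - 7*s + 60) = s^2 - 2*s - 15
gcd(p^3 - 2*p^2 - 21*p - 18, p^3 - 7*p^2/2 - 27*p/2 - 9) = p^2 - 5*p - 6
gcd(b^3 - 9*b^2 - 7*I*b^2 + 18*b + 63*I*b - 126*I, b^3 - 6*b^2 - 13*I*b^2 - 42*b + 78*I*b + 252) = b^2 + b*(-6 - 7*I) + 42*I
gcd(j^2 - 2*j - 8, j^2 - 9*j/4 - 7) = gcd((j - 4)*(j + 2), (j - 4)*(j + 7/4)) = j - 4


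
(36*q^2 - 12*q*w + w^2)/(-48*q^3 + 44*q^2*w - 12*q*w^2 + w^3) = (-6*q + w)/(8*q^2 - 6*q*w + w^2)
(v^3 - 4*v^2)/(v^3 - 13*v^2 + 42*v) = v*(v - 4)/(v^2 - 13*v + 42)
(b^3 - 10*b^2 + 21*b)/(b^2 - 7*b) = b - 3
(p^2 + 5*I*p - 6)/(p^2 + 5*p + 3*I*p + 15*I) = (p + 2*I)/(p + 5)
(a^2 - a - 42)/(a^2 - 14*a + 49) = (a + 6)/(a - 7)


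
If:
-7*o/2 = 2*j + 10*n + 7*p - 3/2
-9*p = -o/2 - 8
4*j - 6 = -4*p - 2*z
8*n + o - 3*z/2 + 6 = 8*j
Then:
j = 105/142 - 175*z/284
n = 79/284 - 49*z/71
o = 297*z/142 - 164/71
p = 33*z/284 + 54/71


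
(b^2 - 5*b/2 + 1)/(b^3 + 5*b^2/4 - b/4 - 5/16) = 8*(b - 2)/(8*b^2 + 14*b + 5)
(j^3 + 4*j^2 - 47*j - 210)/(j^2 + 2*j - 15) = (j^2 - j - 42)/(j - 3)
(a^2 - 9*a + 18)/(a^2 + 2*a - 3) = (a^2 - 9*a + 18)/(a^2 + 2*a - 3)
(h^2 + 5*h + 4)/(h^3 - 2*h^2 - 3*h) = (h + 4)/(h*(h - 3))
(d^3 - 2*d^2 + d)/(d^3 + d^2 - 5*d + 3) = d/(d + 3)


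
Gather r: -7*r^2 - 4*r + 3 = -7*r^2 - 4*r + 3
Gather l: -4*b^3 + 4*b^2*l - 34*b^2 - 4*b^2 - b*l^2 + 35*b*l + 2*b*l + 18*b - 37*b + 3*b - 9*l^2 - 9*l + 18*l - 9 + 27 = -4*b^3 - 38*b^2 - 16*b + l^2*(-b - 9) + l*(4*b^2 + 37*b + 9) + 18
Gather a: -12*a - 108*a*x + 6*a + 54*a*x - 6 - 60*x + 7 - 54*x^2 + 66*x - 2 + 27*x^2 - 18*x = a*(-54*x - 6) - 27*x^2 - 12*x - 1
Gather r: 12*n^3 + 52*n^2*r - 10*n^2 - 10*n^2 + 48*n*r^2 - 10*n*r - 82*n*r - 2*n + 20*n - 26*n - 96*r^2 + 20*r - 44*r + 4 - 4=12*n^3 - 20*n^2 - 8*n + r^2*(48*n - 96) + r*(52*n^2 - 92*n - 24)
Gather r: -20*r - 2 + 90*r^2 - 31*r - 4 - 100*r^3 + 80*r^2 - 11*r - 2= -100*r^3 + 170*r^2 - 62*r - 8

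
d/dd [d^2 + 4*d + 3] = 2*d + 4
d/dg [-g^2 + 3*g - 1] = 3 - 2*g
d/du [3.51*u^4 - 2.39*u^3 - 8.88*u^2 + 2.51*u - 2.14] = 14.04*u^3 - 7.17*u^2 - 17.76*u + 2.51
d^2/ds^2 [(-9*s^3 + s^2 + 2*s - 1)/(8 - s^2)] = 14*(10*s^3 - 3*s^2 + 240*s - 8)/(s^6 - 24*s^4 + 192*s^2 - 512)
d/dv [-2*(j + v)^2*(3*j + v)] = 2*(-7*j - 3*v)*(j + v)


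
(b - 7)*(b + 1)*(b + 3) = b^3 - 3*b^2 - 25*b - 21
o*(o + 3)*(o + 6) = o^3 + 9*o^2 + 18*o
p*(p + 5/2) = p^2 + 5*p/2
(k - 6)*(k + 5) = k^2 - k - 30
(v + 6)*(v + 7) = v^2 + 13*v + 42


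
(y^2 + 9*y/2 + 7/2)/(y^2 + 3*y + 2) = (y + 7/2)/(y + 2)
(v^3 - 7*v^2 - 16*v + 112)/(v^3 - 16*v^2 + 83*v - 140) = (v + 4)/(v - 5)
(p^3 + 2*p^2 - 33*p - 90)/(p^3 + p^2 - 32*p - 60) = (p + 3)/(p + 2)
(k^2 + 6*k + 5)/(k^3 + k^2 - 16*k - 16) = (k + 5)/(k^2 - 16)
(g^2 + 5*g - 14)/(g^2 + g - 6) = (g + 7)/(g + 3)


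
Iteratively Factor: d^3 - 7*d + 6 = (d + 3)*(d^2 - 3*d + 2) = (d - 1)*(d + 3)*(d - 2)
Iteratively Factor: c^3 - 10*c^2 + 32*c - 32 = (c - 4)*(c^2 - 6*c + 8) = (c - 4)^2*(c - 2)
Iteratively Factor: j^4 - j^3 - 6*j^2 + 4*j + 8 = (j - 2)*(j^3 + j^2 - 4*j - 4) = (j - 2)*(j + 2)*(j^2 - j - 2) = (j - 2)^2*(j + 2)*(j + 1)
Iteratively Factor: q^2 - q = (q)*(q - 1)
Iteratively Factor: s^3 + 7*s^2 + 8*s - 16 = (s + 4)*(s^2 + 3*s - 4) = (s + 4)^2*(s - 1)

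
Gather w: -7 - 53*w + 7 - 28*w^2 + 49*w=-28*w^2 - 4*w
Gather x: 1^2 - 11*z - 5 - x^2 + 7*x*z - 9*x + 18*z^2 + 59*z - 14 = -x^2 + x*(7*z - 9) + 18*z^2 + 48*z - 18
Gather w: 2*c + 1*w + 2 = 2*c + w + 2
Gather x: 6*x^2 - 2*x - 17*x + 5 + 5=6*x^2 - 19*x + 10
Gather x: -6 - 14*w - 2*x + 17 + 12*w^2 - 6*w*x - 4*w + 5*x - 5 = 12*w^2 - 18*w + x*(3 - 6*w) + 6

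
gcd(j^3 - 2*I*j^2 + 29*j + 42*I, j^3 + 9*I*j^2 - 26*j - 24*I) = j^2 + 5*I*j - 6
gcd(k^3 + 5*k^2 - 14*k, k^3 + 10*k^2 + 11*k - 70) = k^2 + 5*k - 14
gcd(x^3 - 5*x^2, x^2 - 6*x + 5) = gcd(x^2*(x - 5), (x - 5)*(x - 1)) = x - 5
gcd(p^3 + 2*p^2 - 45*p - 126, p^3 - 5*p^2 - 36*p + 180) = p + 6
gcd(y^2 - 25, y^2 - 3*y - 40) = y + 5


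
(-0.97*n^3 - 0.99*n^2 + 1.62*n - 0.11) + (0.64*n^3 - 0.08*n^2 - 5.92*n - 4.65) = -0.33*n^3 - 1.07*n^2 - 4.3*n - 4.76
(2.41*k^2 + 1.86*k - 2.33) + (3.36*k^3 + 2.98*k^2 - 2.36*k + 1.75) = 3.36*k^3 + 5.39*k^2 - 0.5*k - 0.58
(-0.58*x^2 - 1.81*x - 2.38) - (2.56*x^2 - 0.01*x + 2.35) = -3.14*x^2 - 1.8*x - 4.73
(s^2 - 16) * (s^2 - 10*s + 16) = s^4 - 10*s^3 + 160*s - 256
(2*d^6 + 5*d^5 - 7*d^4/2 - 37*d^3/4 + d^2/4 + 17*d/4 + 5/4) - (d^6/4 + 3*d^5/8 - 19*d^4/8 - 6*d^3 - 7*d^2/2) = 7*d^6/4 + 37*d^5/8 - 9*d^4/8 - 13*d^3/4 + 15*d^2/4 + 17*d/4 + 5/4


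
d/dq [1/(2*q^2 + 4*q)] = (-q - 1)/(q^2*(q + 2)^2)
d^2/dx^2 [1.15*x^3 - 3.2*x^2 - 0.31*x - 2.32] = 6.9*x - 6.4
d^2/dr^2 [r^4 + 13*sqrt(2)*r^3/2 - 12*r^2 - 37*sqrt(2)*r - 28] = 12*r^2 + 39*sqrt(2)*r - 24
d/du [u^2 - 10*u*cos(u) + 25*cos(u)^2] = 10*u*sin(u) + 2*u - 25*sin(2*u) - 10*cos(u)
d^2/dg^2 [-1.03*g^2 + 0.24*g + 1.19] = -2.06000000000000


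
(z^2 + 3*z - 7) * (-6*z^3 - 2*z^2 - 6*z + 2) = -6*z^5 - 20*z^4 + 30*z^3 - 2*z^2 + 48*z - 14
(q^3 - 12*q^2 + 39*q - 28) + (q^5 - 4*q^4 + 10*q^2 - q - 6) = q^5 - 4*q^4 + q^3 - 2*q^2 + 38*q - 34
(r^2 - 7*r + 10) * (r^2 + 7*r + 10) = r^4 - 29*r^2 + 100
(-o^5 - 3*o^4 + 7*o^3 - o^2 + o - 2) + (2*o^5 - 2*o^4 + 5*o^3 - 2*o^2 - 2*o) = o^5 - 5*o^4 + 12*o^3 - 3*o^2 - o - 2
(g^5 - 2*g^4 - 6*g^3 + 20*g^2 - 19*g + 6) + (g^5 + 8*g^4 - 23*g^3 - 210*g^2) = 2*g^5 + 6*g^4 - 29*g^3 - 190*g^2 - 19*g + 6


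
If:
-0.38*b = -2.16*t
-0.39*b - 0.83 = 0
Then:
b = -2.13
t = -0.37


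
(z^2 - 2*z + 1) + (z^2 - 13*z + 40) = 2*z^2 - 15*z + 41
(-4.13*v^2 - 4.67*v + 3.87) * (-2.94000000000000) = 12.1422*v^2 + 13.7298*v - 11.3778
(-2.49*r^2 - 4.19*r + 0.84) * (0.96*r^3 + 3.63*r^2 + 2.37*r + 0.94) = -2.3904*r^5 - 13.0611*r^4 - 20.3046*r^3 - 9.2217*r^2 - 1.9478*r + 0.7896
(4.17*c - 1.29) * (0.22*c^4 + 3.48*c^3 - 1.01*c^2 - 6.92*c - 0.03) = 0.9174*c^5 + 14.2278*c^4 - 8.7009*c^3 - 27.5535*c^2 + 8.8017*c + 0.0387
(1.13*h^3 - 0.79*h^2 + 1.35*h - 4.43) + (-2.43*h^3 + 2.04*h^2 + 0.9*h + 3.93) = -1.3*h^3 + 1.25*h^2 + 2.25*h - 0.5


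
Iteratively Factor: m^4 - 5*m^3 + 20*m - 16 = (m + 2)*(m^3 - 7*m^2 + 14*m - 8) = (m - 4)*(m + 2)*(m^2 - 3*m + 2) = (m - 4)*(m - 1)*(m + 2)*(m - 2)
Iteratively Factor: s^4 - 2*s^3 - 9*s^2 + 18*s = (s - 2)*(s^3 - 9*s) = (s - 2)*(s + 3)*(s^2 - 3*s) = s*(s - 2)*(s + 3)*(s - 3)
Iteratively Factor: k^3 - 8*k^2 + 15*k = (k)*(k^2 - 8*k + 15) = k*(k - 3)*(k - 5)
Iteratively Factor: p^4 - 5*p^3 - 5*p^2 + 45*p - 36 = (p - 3)*(p^3 - 2*p^2 - 11*p + 12) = (p - 3)*(p - 1)*(p^2 - p - 12) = (p - 4)*(p - 3)*(p - 1)*(p + 3)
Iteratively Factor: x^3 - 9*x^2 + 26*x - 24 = (x - 2)*(x^2 - 7*x + 12) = (x - 3)*(x - 2)*(x - 4)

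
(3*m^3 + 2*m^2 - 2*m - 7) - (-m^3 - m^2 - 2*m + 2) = 4*m^3 + 3*m^2 - 9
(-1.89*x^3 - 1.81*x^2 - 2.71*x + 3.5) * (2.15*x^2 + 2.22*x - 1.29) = -4.0635*x^5 - 8.0873*x^4 - 7.4066*x^3 + 3.8437*x^2 + 11.2659*x - 4.515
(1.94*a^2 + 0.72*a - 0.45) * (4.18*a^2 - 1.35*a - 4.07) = 8.1092*a^4 + 0.3906*a^3 - 10.7488*a^2 - 2.3229*a + 1.8315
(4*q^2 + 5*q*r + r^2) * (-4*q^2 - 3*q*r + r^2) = -16*q^4 - 32*q^3*r - 15*q^2*r^2 + 2*q*r^3 + r^4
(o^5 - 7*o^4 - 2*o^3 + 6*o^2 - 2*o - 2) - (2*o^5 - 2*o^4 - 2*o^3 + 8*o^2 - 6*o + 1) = -o^5 - 5*o^4 - 2*o^2 + 4*o - 3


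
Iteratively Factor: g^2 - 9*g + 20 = (g - 5)*(g - 4)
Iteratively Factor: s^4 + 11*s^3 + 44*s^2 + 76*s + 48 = (s + 3)*(s^3 + 8*s^2 + 20*s + 16) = (s + 2)*(s + 3)*(s^2 + 6*s + 8) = (s + 2)*(s + 3)*(s + 4)*(s + 2)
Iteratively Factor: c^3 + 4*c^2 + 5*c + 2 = (c + 1)*(c^2 + 3*c + 2) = (c + 1)*(c + 2)*(c + 1)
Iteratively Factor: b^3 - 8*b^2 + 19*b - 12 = (b - 4)*(b^2 - 4*b + 3) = (b - 4)*(b - 3)*(b - 1)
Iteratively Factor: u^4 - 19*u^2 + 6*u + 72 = (u + 2)*(u^3 - 2*u^2 - 15*u + 36) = (u + 2)*(u + 4)*(u^2 - 6*u + 9) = (u - 3)*(u + 2)*(u + 4)*(u - 3)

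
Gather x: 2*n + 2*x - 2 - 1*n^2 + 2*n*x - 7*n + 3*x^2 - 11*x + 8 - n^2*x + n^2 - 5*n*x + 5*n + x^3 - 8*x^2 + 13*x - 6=x^3 - 5*x^2 + x*(-n^2 - 3*n + 4)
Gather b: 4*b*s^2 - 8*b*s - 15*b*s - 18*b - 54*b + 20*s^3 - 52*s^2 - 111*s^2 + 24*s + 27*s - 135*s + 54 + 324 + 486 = b*(4*s^2 - 23*s - 72) + 20*s^3 - 163*s^2 - 84*s + 864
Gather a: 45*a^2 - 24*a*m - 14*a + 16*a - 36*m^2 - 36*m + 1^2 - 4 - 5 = 45*a^2 + a*(2 - 24*m) - 36*m^2 - 36*m - 8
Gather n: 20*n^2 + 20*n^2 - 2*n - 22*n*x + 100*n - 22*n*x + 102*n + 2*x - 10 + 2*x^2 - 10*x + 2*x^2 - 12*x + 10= 40*n^2 + n*(200 - 44*x) + 4*x^2 - 20*x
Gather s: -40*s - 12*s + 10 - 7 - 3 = -52*s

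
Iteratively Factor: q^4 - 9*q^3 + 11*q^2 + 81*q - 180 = (q - 4)*(q^3 - 5*q^2 - 9*q + 45) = (q - 4)*(q - 3)*(q^2 - 2*q - 15) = (q - 5)*(q - 4)*(q - 3)*(q + 3)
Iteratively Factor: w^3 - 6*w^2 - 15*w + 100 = (w + 4)*(w^2 - 10*w + 25) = (w - 5)*(w + 4)*(w - 5)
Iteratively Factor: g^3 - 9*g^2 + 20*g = (g)*(g^2 - 9*g + 20) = g*(g - 4)*(g - 5)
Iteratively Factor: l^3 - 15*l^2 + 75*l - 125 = (l - 5)*(l^2 - 10*l + 25) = (l - 5)^2*(l - 5)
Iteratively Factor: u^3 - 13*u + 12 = (u - 3)*(u^2 + 3*u - 4) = (u - 3)*(u + 4)*(u - 1)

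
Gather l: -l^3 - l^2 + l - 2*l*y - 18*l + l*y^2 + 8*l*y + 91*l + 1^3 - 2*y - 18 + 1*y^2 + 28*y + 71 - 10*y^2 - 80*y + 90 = -l^3 - l^2 + l*(y^2 + 6*y + 74) - 9*y^2 - 54*y + 144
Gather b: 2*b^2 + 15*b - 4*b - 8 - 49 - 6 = 2*b^2 + 11*b - 63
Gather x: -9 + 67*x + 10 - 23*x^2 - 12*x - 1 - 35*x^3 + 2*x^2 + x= -35*x^3 - 21*x^2 + 56*x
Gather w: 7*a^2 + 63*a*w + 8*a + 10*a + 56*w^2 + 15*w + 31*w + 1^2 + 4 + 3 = 7*a^2 + 18*a + 56*w^2 + w*(63*a + 46) + 8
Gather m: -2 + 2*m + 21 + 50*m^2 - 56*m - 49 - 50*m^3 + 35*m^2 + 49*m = -50*m^3 + 85*m^2 - 5*m - 30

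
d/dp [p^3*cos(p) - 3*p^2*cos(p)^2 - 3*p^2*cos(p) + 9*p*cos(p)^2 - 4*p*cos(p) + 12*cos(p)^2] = -p^3*sin(p) + 3*p^2*sin(2*p) + 3*sqrt(2)*p^2*sin(p + pi/4) + 4*p*sin(p) - 9*p*sin(2*p) - 6*p*cos(p) - 3*p*cos(2*p) - 3*p - 12*sin(2*p) - 4*cos(p) + 9*cos(2*p)/2 + 9/2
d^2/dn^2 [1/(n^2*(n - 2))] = 2*(n^2 + 2*n*(n - 2) + 3*(n - 2)^2)/(n^4*(n - 2)^3)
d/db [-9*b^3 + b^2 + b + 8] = -27*b^2 + 2*b + 1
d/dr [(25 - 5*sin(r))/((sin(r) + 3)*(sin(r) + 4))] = 5*(sin(r)^2 - 10*sin(r) - 47)*cos(r)/((sin(r) + 3)^2*(sin(r) + 4)^2)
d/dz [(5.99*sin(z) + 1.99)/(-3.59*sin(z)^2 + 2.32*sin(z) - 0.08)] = (21.5041*sin(z)^2 + 14.2882*sin(z) - 5.096)*cos(z)/(12.8881*sin(z)^4 - 16.6576*sin(z)^3 + 5.9568*sin(z)^2 - 0.3712*sin(z) + 0.0064)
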